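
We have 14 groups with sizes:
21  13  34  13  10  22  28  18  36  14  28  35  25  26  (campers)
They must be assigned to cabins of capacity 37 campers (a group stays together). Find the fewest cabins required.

Total = 36 + 35 + 34 + 28 + 28 + 26 + 25 + 22 + 21 + 18 + 14 + 13 + 13 + 10 = 323 campers.
Lower bound: ⌈323/37⌉ = 9 cabins.
A packing using 10 cabins:
  cabin 1: 36 = 36
  cabin 2: 35 = 35
  cabin 3: 34 = 34
  cabin 4: 28 = 28
  cabin 5: 28 = 28
  cabin 6: 26 + 10 = 36
  cabin 7: 25 = 25
  cabin 8: 22 + 14 = 36
  cabin 9: 21 + 13 = 34
  cabin 10: 18 + 13 = 31
No arrangement into 9 cabins stays within capacity, so 10 is optimal.

10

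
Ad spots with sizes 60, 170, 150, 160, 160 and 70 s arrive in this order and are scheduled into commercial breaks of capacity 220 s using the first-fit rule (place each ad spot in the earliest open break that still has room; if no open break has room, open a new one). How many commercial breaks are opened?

5

  60 → break 1 (new)  [load 60/220]
  170 → break 2 (new)  [load 170/220]
  150 → break 1  [load 210/220]
  160 → break 3 (new)  [load 160/220]
  160 → break 4 (new)  [load 160/220]
  70 → break 5 (new)  [load 70/220]
5 commercial breaks opened.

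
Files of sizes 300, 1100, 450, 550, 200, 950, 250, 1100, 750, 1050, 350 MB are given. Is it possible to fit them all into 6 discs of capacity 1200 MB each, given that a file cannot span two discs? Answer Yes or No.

Total = 7050 MB; ⌈7050/1200⌉ = 6.
The bound of 6 does not rule out 6, but exhaustive search shows no assignment into 6 discs of capacity 1200 MB exists — the minimum is 7.

No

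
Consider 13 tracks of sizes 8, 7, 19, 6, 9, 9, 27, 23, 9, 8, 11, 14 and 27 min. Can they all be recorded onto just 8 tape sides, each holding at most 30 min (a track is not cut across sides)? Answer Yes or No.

A valid assignment using 7 tape sides:
  side 1: 27 = 27
  side 2: 27 = 27
  side 3: 23 + 7 = 30
  side 4: 19 + 11 = 30
  side 5: 14 + 9 + 6 = 29
  side 6: 9 + 9 + 8 = 26
  side 7: 8 = 8
That uses only 7 ≤ 8, so 8 tape sides are enough.

Yes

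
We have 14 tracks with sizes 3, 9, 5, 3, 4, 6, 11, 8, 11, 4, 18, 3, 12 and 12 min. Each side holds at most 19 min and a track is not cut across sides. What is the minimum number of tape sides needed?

Total = 18 + 12 + 12 + 11 + 11 + 9 + 8 + 6 + 5 + 4 + 4 + 3 + 3 + 3 = 109 min.
Lower bound: ⌈109/19⌉ = 6 tape sides.
A packing using 6 tape sides:
  side 1: 18 = 18
  side 2: 12 + 6 = 18
  side 3: 12 + 5 = 17
  side 4: 11 + 8 = 19
  side 5: 11 + 4 + 4 = 19
  side 6: 9 + 3 + 3 + 3 = 18
This matches the lower bound, so 6 is optimal.

6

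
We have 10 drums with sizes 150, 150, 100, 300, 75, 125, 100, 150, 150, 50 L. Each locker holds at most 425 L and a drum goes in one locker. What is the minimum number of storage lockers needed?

Total = 300 + 150 + 150 + 150 + 150 + 125 + 100 + 100 + 75 + 50 = 1350 L.
Lower bound: ⌈1350/425⌉ = 4 storage lockers.
A packing using 4 storage lockers:
  locker 1: 300 + 125 = 425
  locker 2: 150 + 150 + 100 = 400
  locker 3: 150 + 150 + 100 = 400
  locker 4: 75 + 50 = 125
This matches the lower bound, so 4 is optimal.

4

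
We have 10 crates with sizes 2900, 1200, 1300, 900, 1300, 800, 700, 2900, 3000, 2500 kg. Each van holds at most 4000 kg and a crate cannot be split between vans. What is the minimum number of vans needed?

5

Total = 3000 + 2900 + 2900 + 2500 + 1300 + 1300 + 1200 + 900 + 800 + 700 = 17500 kg.
Lower bound: ⌈17500/4000⌉ = 5 vans.
A packing using 5 vans:
  van 1: 3000 + 900 = 3900
  van 2: 2900 + 800 = 3700
  van 3: 2900 + 700 = 3600
  van 4: 2500 + 1300 = 3800
  van 5: 1300 + 1200 = 2500
This matches the lower bound, so 5 is optimal.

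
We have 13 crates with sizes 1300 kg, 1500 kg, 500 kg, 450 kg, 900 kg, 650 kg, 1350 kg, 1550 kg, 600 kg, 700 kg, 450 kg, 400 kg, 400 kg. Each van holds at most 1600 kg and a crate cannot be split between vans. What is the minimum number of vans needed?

8

Total = 1550 + 1500 + 1350 + 1300 + 900 + 700 + 650 + 600 + 500 + 450 + 450 + 400 + 400 = 10750 kg.
Lower bound: ⌈10750/1600⌉ = 7 vans.
A packing using 8 vans:
  van 1: 1550 = 1550
  van 2: 1500 = 1500
  van 3: 1350 = 1350
  van 4: 1300 = 1300
  van 5: 900 + 700 = 1600
  van 6: 650 + 600 = 1250
  van 7: 500 + 450 + 450 = 1400
  van 8: 400 + 400 = 800
No arrangement into 7 vans stays within capacity, so 8 is optimal.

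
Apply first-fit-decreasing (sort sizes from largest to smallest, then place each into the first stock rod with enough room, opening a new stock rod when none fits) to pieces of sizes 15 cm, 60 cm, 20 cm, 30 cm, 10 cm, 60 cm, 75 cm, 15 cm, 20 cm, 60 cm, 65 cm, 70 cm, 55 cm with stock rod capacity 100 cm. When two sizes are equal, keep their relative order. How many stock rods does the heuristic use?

Sorted descending: 75, 70, 65, 60, 60, 60, 55, 30, 20, 20, 15, 15, 10.
  75 → stock rod 1 (new)  [load 75/100]
  70 → stock rod 2 (new)  [load 70/100]
  65 → stock rod 3 (new)  [load 65/100]
  60 → stock rod 4 (new)  [load 60/100]
  60 → stock rod 5 (new)  [load 60/100]
  60 → stock rod 6 (new)  [load 60/100]
  55 → stock rod 7 (new)  [load 55/100]
  30 → stock rod 2  [load 100/100]
  20 → stock rod 1  [load 95/100]
  20 → stock rod 3  [load 85/100]
  15 → stock rod 3  [load 100/100]
  15 → stock rod 4  [load 75/100]
  10 → stock rod 4  [load 85/100]
7 stock rods opened.

7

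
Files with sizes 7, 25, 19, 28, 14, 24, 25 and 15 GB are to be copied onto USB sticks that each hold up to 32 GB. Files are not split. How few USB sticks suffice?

Total = 28 + 25 + 25 + 24 + 19 + 15 + 14 + 7 = 157 GB.
Lower bound: ⌈157/32⌉ = 5 USB sticks.
A packing using 6 USB sticks:
  USB stick 1: 28 = 28
  USB stick 2: 25 + 7 = 32
  USB stick 3: 25 = 25
  USB stick 4: 24 = 24
  USB stick 5: 19 = 19
  USB stick 6: 15 + 14 = 29
No arrangement into 5 USB sticks stays within capacity, so 6 is optimal.

6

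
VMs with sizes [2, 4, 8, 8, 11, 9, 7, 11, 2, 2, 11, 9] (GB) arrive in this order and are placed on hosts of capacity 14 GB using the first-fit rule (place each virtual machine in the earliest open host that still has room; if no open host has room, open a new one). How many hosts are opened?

8

  2 → host 1 (new)  [load 2/14]
  4 → host 1  [load 6/14]
  8 → host 1  [load 14/14]
  8 → host 2 (new)  [load 8/14]
  11 → host 3 (new)  [load 11/14]
  9 → host 4 (new)  [load 9/14]
  7 → host 5 (new)  [load 7/14]
  11 → host 6 (new)  [load 11/14]
  2 → host 2  [load 10/14]
  2 → host 2  [load 12/14]
  11 → host 7 (new)  [load 11/14]
  9 → host 8 (new)  [load 9/14]
8 hosts opened.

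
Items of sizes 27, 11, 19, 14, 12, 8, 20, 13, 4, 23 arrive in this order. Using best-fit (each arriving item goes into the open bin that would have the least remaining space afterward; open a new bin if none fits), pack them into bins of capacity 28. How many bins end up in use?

6

  27 → bin 1 (new)  [load 27/28]
  11 → bin 2 (new)  [load 11/28]
  19 → bin 3 (new)  [load 19/28]
  14 → bin 2  [load 25/28]
  12 → bin 4 (new)  [load 12/28]
  8 → bin 3  [load 27/28]
  20 → bin 5 (new)  [load 20/28]
  13 → bin 4  [load 25/28]
  4 → bin 5  [load 24/28]
  23 → bin 6 (new)  [load 23/28]
6 bins opened.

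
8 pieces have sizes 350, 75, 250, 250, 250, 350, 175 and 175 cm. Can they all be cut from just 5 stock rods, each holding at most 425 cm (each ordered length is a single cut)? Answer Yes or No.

Yes

A valid assignment using 5 stock rods:
  stock rod 1: 350 + 75 = 425
  stock rod 2: 350 = 350
  stock rod 3: 250 + 175 = 425
  stock rod 4: 250 + 175 = 425
  stock rod 5: 250 = 250
Every load is within 425 cm, so 5 stock rods suffice.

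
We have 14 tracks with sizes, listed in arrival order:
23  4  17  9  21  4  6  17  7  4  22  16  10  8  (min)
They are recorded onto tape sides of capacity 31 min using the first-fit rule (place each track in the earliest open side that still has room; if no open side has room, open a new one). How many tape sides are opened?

6

  23 → side 1 (new)  [load 23/31]
  4 → side 1  [load 27/31]
  17 → side 2 (new)  [load 17/31]
  9 → side 2  [load 26/31]
  21 → side 3 (new)  [load 21/31]
  4 → side 1  [load 31/31]
  6 → side 3  [load 27/31]
  17 → side 4 (new)  [load 17/31]
  7 → side 4  [load 24/31]
  4 → side 2  [load 30/31]
  22 → side 5 (new)  [load 22/31]
  16 → side 6 (new)  [load 16/31]
  10 → side 6  [load 26/31]
  8 → side 5  [load 30/31]
6 tape sides opened.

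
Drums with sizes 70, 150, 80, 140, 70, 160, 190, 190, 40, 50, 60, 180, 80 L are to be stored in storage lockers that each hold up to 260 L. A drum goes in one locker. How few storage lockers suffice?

Total = 190 + 190 + 180 + 160 + 150 + 140 + 80 + 80 + 70 + 70 + 60 + 50 + 40 = 1460 L.
Lower bound: ⌈1460/260⌉ = 6 storage lockers.
A packing using 6 storage lockers:
  locker 1: 190 + 70 = 260
  locker 2: 190 + 70 = 260
  locker 3: 180 + 80 = 260
  locker 4: 160 + 80 = 240
  locker 5: 150 + 60 + 50 = 260
  locker 6: 140 + 40 = 180
This matches the lower bound, so 6 is optimal.

6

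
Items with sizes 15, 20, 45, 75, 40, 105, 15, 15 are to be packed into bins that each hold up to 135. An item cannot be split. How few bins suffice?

Total = 105 + 75 + 45 + 40 + 20 + 15 + 15 + 15 = 330.
Lower bound: ⌈330/135⌉ = 3 bins.
A packing using 3 bins:
  bin 1: 105 + 20 = 125
  bin 2: 75 + 45 + 15 = 135
  bin 3: 40 + 15 + 15 = 70
This matches the lower bound, so 3 is optimal.

3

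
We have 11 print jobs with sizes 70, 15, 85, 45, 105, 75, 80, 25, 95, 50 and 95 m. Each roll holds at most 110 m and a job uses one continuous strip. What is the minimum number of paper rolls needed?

8

Total = 105 + 95 + 95 + 85 + 80 + 75 + 70 + 50 + 45 + 25 + 15 = 740 m.
Lower bound: ⌈740/110⌉ = 7 paper rolls.
A packing using 8 paper rolls:
  roll 1: 105 = 105
  roll 2: 95 + 15 = 110
  roll 3: 95 = 95
  roll 4: 85 + 25 = 110
  roll 5: 80 = 80
  roll 6: 75 = 75
  roll 7: 70 = 70
  roll 8: 50 + 45 = 95
No arrangement into 7 paper rolls stays within capacity, so 8 is optimal.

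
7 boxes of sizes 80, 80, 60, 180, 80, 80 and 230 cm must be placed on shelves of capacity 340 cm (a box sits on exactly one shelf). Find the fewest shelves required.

Total = 230 + 180 + 80 + 80 + 80 + 80 + 60 = 790 cm.
Lower bound: ⌈790/340⌉ = 3 shelves.
A packing using 3 shelves:
  shelf 1: 230 + 80 = 310
  shelf 2: 180 + 80 + 80 = 340
  shelf 3: 80 + 60 = 140
This matches the lower bound, so 3 is optimal.

3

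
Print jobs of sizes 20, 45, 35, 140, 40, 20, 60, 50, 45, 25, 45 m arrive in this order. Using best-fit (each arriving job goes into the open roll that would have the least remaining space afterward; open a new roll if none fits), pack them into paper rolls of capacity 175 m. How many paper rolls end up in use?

4

  20 → roll 1 (new)  [load 20/175]
  45 → roll 1  [load 65/175]
  35 → roll 1  [load 100/175]
  140 → roll 2 (new)  [load 140/175]
  40 → roll 1  [load 140/175]
  20 → roll 1  [load 160/175]
  60 → roll 3 (new)  [load 60/175]
  50 → roll 3  [load 110/175]
  45 → roll 3  [load 155/175]
  25 → roll 2  [load 165/175]
  45 → roll 4 (new)  [load 45/175]
4 paper rolls opened.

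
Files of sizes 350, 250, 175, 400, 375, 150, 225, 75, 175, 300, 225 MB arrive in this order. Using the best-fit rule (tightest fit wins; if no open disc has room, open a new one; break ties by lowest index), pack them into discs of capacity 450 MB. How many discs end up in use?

  350 → disc 1 (new)  [load 350/450]
  250 → disc 2 (new)  [load 250/450]
  175 → disc 2  [load 425/450]
  400 → disc 3 (new)  [load 400/450]
  375 → disc 4 (new)  [load 375/450]
  150 → disc 5 (new)  [load 150/450]
  225 → disc 5  [load 375/450]
  75 → disc 4  [load 450/450]
  175 → disc 6 (new)  [load 175/450]
  300 → disc 7 (new)  [load 300/450]
  225 → disc 6  [load 400/450]
7 discs opened.

7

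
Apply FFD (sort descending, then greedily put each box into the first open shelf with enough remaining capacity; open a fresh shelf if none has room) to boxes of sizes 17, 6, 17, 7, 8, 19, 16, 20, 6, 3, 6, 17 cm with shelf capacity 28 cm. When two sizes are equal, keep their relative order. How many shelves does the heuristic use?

Sorted descending: 20, 19, 17, 17, 17, 16, 8, 7, 6, 6, 6, 3.
  20 → shelf 1 (new)  [load 20/28]
  19 → shelf 2 (new)  [load 19/28]
  17 → shelf 3 (new)  [load 17/28]
  17 → shelf 4 (new)  [load 17/28]
  17 → shelf 5 (new)  [load 17/28]
  16 → shelf 6 (new)  [load 16/28]
  8 → shelf 1  [load 28/28]
  7 → shelf 2  [load 26/28]
  6 → shelf 3  [load 23/28]
  6 → shelf 4  [load 23/28]
  6 → shelf 5  [load 23/28]
  3 → shelf 3  [load 26/28]
6 shelves opened.

6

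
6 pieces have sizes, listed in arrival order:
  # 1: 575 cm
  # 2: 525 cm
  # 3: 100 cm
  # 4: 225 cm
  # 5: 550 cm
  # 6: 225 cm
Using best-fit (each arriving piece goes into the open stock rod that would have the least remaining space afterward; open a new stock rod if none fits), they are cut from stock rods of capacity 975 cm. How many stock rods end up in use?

  575 → stock rod 1 (new)  [load 575/975]
  525 → stock rod 2 (new)  [load 525/975]
  100 → stock rod 1  [load 675/975]
  225 → stock rod 1  [load 900/975]
  550 → stock rod 3 (new)  [load 550/975]
  225 → stock rod 3  [load 775/975]
3 stock rods opened.

3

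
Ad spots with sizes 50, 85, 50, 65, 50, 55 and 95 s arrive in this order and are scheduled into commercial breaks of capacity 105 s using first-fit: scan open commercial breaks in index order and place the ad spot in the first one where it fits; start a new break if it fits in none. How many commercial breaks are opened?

5

  50 → break 1 (new)  [load 50/105]
  85 → break 2 (new)  [load 85/105]
  50 → break 1  [load 100/105]
  65 → break 3 (new)  [load 65/105]
  50 → break 4 (new)  [load 50/105]
  55 → break 4  [load 105/105]
  95 → break 5 (new)  [load 95/105]
5 commercial breaks opened.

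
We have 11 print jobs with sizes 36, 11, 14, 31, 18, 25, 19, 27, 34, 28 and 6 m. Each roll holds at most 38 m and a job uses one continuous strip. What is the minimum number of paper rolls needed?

8

Total = 36 + 34 + 31 + 28 + 27 + 25 + 19 + 18 + 14 + 11 + 6 = 249 m.
Lower bound: ⌈249/38⌉ = 7 paper rolls.
A packing using 8 paper rolls:
  roll 1: 36 = 36
  roll 2: 34 = 34
  roll 3: 31 + 6 = 37
  roll 4: 28 = 28
  roll 5: 27 + 11 = 38
  roll 6: 25 = 25
  roll 7: 19 + 18 = 37
  roll 8: 14 = 14
No arrangement into 7 paper rolls stays within capacity, so 8 is optimal.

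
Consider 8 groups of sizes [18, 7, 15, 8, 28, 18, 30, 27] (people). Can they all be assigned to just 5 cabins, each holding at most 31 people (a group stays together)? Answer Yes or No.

No

Total = 151 people; ⌈151/31⌉ = 5.
The bound of 5 does not rule out 5, but exhaustive search shows no assignment into 5 cabins of capacity 31 people exists — the minimum is 6.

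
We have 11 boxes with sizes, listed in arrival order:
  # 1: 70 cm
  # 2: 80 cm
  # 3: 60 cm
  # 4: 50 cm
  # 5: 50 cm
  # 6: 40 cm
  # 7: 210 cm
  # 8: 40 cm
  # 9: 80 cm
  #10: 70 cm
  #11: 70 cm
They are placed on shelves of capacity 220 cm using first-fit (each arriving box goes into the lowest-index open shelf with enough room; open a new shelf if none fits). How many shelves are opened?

  70 → shelf 1 (new)  [load 70/220]
  80 → shelf 1  [load 150/220]
  60 → shelf 1  [load 210/220]
  50 → shelf 2 (new)  [load 50/220]
  50 → shelf 2  [load 100/220]
  40 → shelf 2  [load 140/220]
  210 → shelf 3 (new)  [load 210/220]
  40 → shelf 2  [load 180/220]
  80 → shelf 4 (new)  [load 80/220]
  70 → shelf 4  [load 150/220]
  70 → shelf 4  [load 220/220]
4 shelves opened.

4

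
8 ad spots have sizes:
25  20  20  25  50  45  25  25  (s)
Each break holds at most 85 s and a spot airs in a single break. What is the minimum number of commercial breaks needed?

3

Total = 50 + 45 + 25 + 25 + 25 + 25 + 20 + 20 = 235 s.
Lower bound: ⌈235/85⌉ = 3 commercial breaks.
A packing using 3 commercial breaks:
  break 1: 50 + 25 = 75
  break 2: 45 + 20 + 20 = 85
  break 3: 25 + 25 + 25 = 75
This matches the lower bound, so 3 is optimal.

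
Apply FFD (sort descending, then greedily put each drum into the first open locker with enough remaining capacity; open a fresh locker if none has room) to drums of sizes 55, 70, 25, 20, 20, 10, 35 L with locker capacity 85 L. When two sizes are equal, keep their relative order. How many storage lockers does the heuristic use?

3

Sorted descending: 70, 55, 35, 25, 20, 20, 10.
  70 → locker 1 (new)  [load 70/85]
  55 → locker 2 (new)  [load 55/85]
  35 → locker 3 (new)  [load 35/85]
  25 → locker 2  [load 80/85]
  20 → locker 3  [load 55/85]
  20 → locker 3  [load 75/85]
  10 → locker 1  [load 80/85]
3 storage lockers opened.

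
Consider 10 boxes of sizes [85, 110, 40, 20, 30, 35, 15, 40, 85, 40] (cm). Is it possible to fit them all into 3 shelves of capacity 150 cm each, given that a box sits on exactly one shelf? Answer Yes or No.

No

Total = 500 cm; ⌈500/150⌉ = 4.
At least 4 shelves are required, but only 3 are allowed.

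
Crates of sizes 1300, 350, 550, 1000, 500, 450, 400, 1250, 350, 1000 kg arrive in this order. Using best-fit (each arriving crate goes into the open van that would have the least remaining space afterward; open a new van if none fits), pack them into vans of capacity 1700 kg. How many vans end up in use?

5

  1300 → van 1 (new)  [load 1300/1700]
  350 → van 1  [load 1650/1700]
  550 → van 2 (new)  [load 550/1700]
  1000 → van 2  [load 1550/1700]
  500 → van 3 (new)  [load 500/1700]
  450 → van 3  [load 950/1700]
  400 → van 3  [load 1350/1700]
  1250 → van 4 (new)  [load 1250/1700]
  350 → van 3  [load 1700/1700]
  1000 → van 5 (new)  [load 1000/1700]
5 vans opened.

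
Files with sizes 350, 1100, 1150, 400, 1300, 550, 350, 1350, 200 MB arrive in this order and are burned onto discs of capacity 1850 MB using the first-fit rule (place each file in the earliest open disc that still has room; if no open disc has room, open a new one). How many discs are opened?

4

  350 → disc 1 (new)  [load 350/1850]
  1100 → disc 1  [load 1450/1850]
  1150 → disc 2 (new)  [load 1150/1850]
  400 → disc 1  [load 1850/1850]
  1300 → disc 3 (new)  [load 1300/1850]
  550 → disc 2  [load 1700/1850]
  350 → disc 3  [load 1650/1850]
  1350 → disc 4 (new)  [load 1350/1850]
  200 → disc 3  [load 1850/1850]
4 discs opened.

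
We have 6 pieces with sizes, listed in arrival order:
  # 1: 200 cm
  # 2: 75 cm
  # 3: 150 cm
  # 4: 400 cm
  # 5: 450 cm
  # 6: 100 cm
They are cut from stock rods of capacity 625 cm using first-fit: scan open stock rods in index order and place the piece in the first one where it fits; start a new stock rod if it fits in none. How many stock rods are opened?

  200 → stock rod 1 (new)  [load 200/625]
  75 → stock rod 1  [load 275/625]
  150 → stock rod 1  [load 425/625]
  400 → stock rod 2 (new)  [load 400/625]
  450 → stock rod 3 (new)  [load 450/625]
  100 → stock rod 1  [load 525/625]
3 stock rods opened.

3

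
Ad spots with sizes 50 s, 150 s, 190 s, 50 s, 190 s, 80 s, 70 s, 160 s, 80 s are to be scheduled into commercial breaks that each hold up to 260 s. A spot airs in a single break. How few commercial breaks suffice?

5

Total = 190 + 190 + 160 + 150 + 80 + 80 + 70 + 50 + 50 = 1020 s.
Lower bound: ⌈1020/260⌉ = 4 commercial breaks.
A packing using 5 commercial breaks:
  break 1: 190 + 70 = 260
  break 2: 190 + 50 = 240
  break 3: 160 + 80 = 240
  break 4: 150 + 80 = 230
  break 5: 50 = 50
No arrangement into 4 commercial breaks stays within capacity, so 5 is optimal.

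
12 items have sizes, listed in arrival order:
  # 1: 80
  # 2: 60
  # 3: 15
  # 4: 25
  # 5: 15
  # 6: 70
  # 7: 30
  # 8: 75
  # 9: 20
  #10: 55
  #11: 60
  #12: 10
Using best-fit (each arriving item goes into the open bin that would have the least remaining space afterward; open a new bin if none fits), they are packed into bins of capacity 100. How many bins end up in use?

  80 → bin 1 (new)  [load 80/100]
  60 → bin 2 (new)  [load 60/100]
  15 → bin 1  [load 95/100]
  25 → bin 2  [load 85/100]
  15 → bin 2  [load 100/100]
  70 → bin 3 (new)  [load 70/100]
  30 → bin 3  [load 100/100]
  75 → bin 4 (new)  [load 75/100]
  20 → bin 4  [load 95/100]
  55 → bin 5 (new)  [load 55/100]
  60 → bin 6 (new)  [load 60/100]
  10 → bin 6  [load 70/100]
6 bins opened.

6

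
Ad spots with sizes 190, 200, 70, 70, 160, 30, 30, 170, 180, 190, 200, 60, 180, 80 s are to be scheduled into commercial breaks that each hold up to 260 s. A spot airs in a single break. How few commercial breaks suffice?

8

Total = 200 + 200 + 190 + 190 + 180 + 180 + 170 + 160 + 80 + 70 + 70 + 60 + 30 + 30 = 1810 s.
Lower bound: ⌈1810/260⌉ = 7 commercial breaks.
Also, 8 ad spots each exceed 130 s, and no two of those can share a break, so at least 8 commercial breaks are needed.
A packing using 8 commercial breaks:
  break 1: 200 + 60 = 260
  break 2: 200 + 30 + 30 = 260
  break 3: 190 + 70 = 260
  break 4: 190 + 70 = 260
  break 5: 180 + 80 = 260
  break 6: 180 = 180
  break 7: 170 = 170
  break 8: 160 = 160
This matches the lower bound, so 8 is optimal.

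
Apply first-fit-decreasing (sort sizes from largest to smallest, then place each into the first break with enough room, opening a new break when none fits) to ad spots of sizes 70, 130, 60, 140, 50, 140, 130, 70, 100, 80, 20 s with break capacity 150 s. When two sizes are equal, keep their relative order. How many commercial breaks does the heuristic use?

Sorted descending: 140, 140, 130, 130, 100, 80, 70, 70, 60, 50, 20.
  140 → break 1 (new)  [load 140/150]
  140 → break 2 (new)  [load 140/150]
  130 → break 3 (new)  [load 130/150]
  130 → break 4 (new)  [load 130/150]
  100 → break 5 (new)  [load 100/150]
  80 → break 6 (new)  [load 80/150]
  70 → break 6  [load 150/150]
  70 → break 7 (new)  [load 70/150]
  60 → break 7  [load 130/150]
  50 → break 5  [load 150/150]
  20 → break 3  [load 150/150]
7 commercial breaks opened.

7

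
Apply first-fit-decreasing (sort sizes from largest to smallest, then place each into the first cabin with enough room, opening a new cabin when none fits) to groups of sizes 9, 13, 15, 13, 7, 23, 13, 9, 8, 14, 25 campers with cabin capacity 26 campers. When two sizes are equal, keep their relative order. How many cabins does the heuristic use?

Sorted descending: 25, 23, 15, 14, 13, 13, 13, 9, 9, 8, 7.
  25 → cabin 1 (new)  [load 25/26]
  23 → cabin 2 (new)  [load 23/26]
  15 → cabin 3 (new)  [load 15/26]
  14 → cabin 4 (new)  [load 14/26]
  13 → cabin 5 (new)  [load 13/26]
  13 → cabin 5  [load 26/26]
  13 → cabin 6 (new)  [load 13/26]
  9 → cabin 3  [load 24/26]
  9 → cabin 4  [load 23/26]
  8 → cabin 6  [load 21/26]
  7 → cabin 7 (new)  [load 7/26]
7 cabins opened.

7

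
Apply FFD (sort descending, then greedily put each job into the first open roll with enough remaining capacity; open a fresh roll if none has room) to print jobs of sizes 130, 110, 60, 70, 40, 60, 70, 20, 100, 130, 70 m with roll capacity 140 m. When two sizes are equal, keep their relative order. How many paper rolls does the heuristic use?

Sorted descending: 130, 130, 110, 100, 70, 70, 70, 60, 60, 40, 20.
  130 → roll 1 (new)  [load 130/140]
  130 → roll 2 (new)  [load 130/140]
  110 → roll 3 (new)  [load 110/140]
  100 → roll 4 (new)  [load 100/140]
  70 → roll 5 (new)  [load 70/140]
  70 → roll 5  [load 140/140]
  70 → roll 6 (new)  [load 70/140]
  60 → roll 6  [load 130/140]
  60 → roll 7 (new)  [load 60/140]
  40 → roll 4  [load 140/140]
  20 → roll 3  [load 130/140]
7 paper rolls opened.

7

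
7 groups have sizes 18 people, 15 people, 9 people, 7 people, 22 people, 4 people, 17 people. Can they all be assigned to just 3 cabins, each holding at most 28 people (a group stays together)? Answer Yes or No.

Total = 92 people; ⌈92/28⌉ = 4.
At least 4 cabins are required, but only 3 are allowed.

No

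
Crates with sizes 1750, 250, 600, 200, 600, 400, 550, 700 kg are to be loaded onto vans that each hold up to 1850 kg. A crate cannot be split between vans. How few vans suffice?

Total = 1750 + 700 + 600 + 600 + 550 + 400 + 250 + 200 = 5050 kg.
Lower bound: ⌈5050/1850⌉ = 3 vans.
A packing using 3 vans:
  van 1: 1750 = 1750
  van 2: 700 + 600 + 550 = 1850
  van 3: 600 + 400 + 250 + 200 = 1450
This matches the lower bound, so 3 is optimal.

3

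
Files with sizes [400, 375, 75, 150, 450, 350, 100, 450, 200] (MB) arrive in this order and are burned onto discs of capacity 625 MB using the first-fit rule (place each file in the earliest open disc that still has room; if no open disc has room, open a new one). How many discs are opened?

5

  400 → disc 1 (new)  [load 400/625]
  375 → disc 2 (new)  [load 375/625]
  75 → disc 1  [load 475/625]
  150 → disc 1  [load 625/625]
  450 → disc 3 (new)  [load 450/625]
  350 → disc 4 (new)  [load 350/625]
  100 → disc 2  [load 475/625]
  450 → disc 5 (new)  [load 450/625]
  200 → disc 4  [load 550/625]
5 discs opened.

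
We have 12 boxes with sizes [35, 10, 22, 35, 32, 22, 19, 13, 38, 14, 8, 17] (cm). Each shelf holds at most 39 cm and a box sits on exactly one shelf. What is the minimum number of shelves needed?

8

Total = 38 + 35 + 35 + 32 + 22 + 22 + 19 + 17 + 14 + 13 + 10 + 8 = 265 cm.
Lower bound: ⌈265/39⌉ = 7 shelves.
A packing using 8 shelves:
  shelf 1: 38 = 38
  shelf 2: 35 = 35
  shelf 3: 35 = 35
  shelf 4: 32 = 32
  shelf 5: 22 + 17 = 39
  shelf 6: 22 + 14 = 36
  shelf 7: 19 + 13 = 32
  shelf 8: 10 + 8 = 18
No arrangement into 7 shelves stays within capacity, so 8 is optimal.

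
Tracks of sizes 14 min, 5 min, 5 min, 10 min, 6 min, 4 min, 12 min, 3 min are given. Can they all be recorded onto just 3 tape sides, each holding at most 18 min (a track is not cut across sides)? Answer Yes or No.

No

Total = 59 min; ⌈59/18⌉ = 4.
At least 4 tape sides are required, but only 3 are allowed.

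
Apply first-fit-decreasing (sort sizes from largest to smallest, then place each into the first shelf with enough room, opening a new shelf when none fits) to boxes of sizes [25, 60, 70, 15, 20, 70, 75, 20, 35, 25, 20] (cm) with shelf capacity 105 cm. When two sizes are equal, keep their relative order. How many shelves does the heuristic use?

5

Sorted descending: 75, 70, 70, 60, 35, 25, 25, 20, 20, 20, 15.
  75 → shelf 1 (new)  [load 75/105]
  70 → shelf 2 (new)  [load 70/105]
  70 → shelf 3 (new)  [load 70/105]
  60 → shelf 4 (new)  [load 60/105]
  35 → shelf 2  [load 105/105]
  25 → shelf 1  [load 100/105]
  25 → shelf 3  [load 95/105]
  20 → shelf 4  [load 80/105]
  20 → shelf 4  [load 100/105]
  20 → shelf 5 (new)  [load 20/105]
  15 → shelf 5  [load 35/105]
5 shelves opened.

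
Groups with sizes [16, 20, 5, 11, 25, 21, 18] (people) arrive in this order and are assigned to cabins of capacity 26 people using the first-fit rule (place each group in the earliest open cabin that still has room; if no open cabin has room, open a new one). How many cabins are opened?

6

  16 → cabin 1 (new)  [load 16/26]
  20 → cabin 2 (new)  [load 20/26]
  5 → cabin 1  [load 21/26]
  11 → cabin 3 (new)  [load 11/26]
  25 → cabin 4 (new)  [load 25/26]
  21 → cabin 5 (new)  [load 21/26]
  18 → cabin 6 (new)  [load 18/26]
6 cabins opened.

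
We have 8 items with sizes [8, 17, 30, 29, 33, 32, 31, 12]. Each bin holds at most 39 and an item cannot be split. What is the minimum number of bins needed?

Total = 33 + 32 + 31 + 30 + 29 + 17 + 12 + 8 = 192.
Lower bound: ⌈192/39⌉ = 5 bins.
A packing using 6 bins:
  bin 1: 33 = 33
  bin 2: 32 = 32
  bin 3: 31 + 8 = 39
  bin 4: 30 = 30
  bin 5: 29 = 29
  bin 6: 17 + 12 = 29
No arrangement into 5 bins stays within capacity, so 6 is optimal.

6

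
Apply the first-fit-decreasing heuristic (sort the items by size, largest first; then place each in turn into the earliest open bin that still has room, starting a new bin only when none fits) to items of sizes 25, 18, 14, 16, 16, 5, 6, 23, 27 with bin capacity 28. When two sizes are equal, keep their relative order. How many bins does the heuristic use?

Sorted descending: 27, 25, 23, 18, 16, 16, 14, 6, 5.
  27 → bin 1 (new)  [load 27/28]
  25 → bin 2 (new)  [load 25/28]
  23 → bin 3 (new)  [load 23/28]
  18 → bin 4 (new)  [load 18/28]
  16 → bin 5 (new)  [load 16/28]
  16 → bin 6 (new)  [load 16/28]
  14 → bin 7 (new)  [load 14/28]
  6 → bin 4  [load 24/28]
  5 → bin 3  [load 28/28]
7 bins opened.

7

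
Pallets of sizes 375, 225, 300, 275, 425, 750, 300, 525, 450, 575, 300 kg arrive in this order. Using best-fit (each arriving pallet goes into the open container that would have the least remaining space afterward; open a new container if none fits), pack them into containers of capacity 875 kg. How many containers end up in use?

  375 → container 1 (new)  [load 375/875]
  225 → container 1  [load 600/875]
  300 → container 2 (new)  [load 300/875]
  275 → container 1  [load 875/875]
  425 → container 2  [load 725/875]
  750 → container 3 (new)  [load 750/875]
  300 → container 4 (new)  [load 300/875]
  525 → container 4  [load 825/875]
  450 → container 5 (new)  [load 450/875]
  575 → container 6 (new)  [load 575/875]
  300 → container 6  [load 875/875]
6 containers opened.

6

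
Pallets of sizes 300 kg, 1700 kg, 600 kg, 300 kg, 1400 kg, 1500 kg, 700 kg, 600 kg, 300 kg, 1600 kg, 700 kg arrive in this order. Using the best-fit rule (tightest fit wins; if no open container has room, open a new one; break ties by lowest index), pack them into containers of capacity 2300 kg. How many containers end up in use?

  300 → container 1 (new)  [load 300/2300]
  1700 → container 1  [load 2000/2300]
  600 → container 2 (new)  [load 600/2300]
  300 → container 1  [load 2300/2300]
  1400 → container 2  [load 2000/2300]
  1500 → container 3 (new)  [load 1500/2300]
  700 → container 3  [load 2200/2300]
  600 → container 4 (new)  [load 600/2300]
  300 → container 2  [load 2300/2300]
  1600 → container 4  [load 2200/2300]
  700 → container 5 (new)  [load 700/2300]
5 containers opened.

5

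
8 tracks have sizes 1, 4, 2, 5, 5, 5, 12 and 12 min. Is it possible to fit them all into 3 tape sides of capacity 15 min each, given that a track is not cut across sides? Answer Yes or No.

No

Total = 46 min; ⌈46/15⌉ = 4.
At least 4 tape sides are required, but only 3 are allowed.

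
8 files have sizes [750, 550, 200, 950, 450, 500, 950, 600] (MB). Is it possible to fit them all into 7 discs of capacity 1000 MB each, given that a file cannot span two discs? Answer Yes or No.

A valid assignment using 6 discs:
  disc 1: 950 = 950
  disc 2: 950 = 950
  disc 3: 750 + 200 = 950
  disc 4: 600 = 600
  disc 5: 550 + 450 = 1000
  disc 6: 500 = 500
That uses only 6 ≤ 7, so 7 discs are enough.

Yes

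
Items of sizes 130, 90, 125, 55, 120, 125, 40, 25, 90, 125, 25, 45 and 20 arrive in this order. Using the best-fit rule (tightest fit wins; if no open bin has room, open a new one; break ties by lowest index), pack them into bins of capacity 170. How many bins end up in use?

7

  130 → bin 1 (new)  [load 130/170]
  90 → bin 2 (new)  [load 90/170]
  125 → bin 3 (new)  [load 125/170]
  55 → bin 2  [load 145/170]
  120 → bin 4 (new)  [load 120/170]
  125 → bin 5 (new)  [load 125/170]
  40 → bin 1  [load 170/170]
  25 → bin 2  [load 170/170]
  90 → bin 6 (new)  [load 90/170]
  125 → bin 7 (new)  [load 125/170]
  25 → bin 3  [load 150/170]
  45 → bin 5  [load 170/170]
  20 → bin 3  [load 170/170]
7 bins opened.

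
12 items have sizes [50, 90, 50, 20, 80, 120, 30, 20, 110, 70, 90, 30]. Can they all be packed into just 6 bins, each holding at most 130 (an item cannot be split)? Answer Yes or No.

No

Total = 760; ⌈760/130⌉ = 6.
The bound of 6 does not rule out 6, but exhaustive search shows no assignment into 6 bins of capacity 130 exists — the minimum is 7.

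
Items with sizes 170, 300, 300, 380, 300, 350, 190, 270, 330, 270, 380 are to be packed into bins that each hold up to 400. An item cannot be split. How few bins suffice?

10

Total = 380 + 380 + 350 + 330 + 300 + 300 + 300 + 270 + 270 + 190 + 170 = 3240.
Lower bound: ⌈3240/400⌉ = 9 bins.
A packing using 10 bins:
  bin 1: 380 = 380
  bin 2: 380 = 380
  bin 3: 350 = 350
  bin 4: 330 = 330
  bin 5: 300 = 300
  bin 6: 300 = 300
  bin 7: 300 = 300
  bin 8: 270 = 270
  bin 9: 270 = 270
  bin 10: 190 + 170 = 360
No arrangement into 9 bins stays within capacity, so 10 is optimal.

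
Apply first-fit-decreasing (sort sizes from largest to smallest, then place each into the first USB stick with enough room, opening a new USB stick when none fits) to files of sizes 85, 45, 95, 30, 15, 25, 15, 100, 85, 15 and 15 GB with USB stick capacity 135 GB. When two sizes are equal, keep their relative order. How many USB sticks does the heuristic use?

4

Sorted descending: 100, 95, 85, 85, 45, 30, 25, 15, 15, 15, 15.
  100 → USB stick 1 (new)  [load 100/135]
  95 → USB stick 2 (new)  [load 95/135]
  85 → USB stick 3 (new)  [load 85/135]
  85 → USB stick 4 (new)  [load 85/135]
  45 → USB stick 3  [load 130/135]
  30 → USB stick 1  [load 130/135]
  25 → USB stick 2  [load 120/135]
  15 → USB stick 2  [load 135/135]
  15 → USB stick 4  [load 100/135]
  15 → USB stick 4  [load 115/135]
  15 → USB stick 4  [load 130/135]
4 USB sticks opened.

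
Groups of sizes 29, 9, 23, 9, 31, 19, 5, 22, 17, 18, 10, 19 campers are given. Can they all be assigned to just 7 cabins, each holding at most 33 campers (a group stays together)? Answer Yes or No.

No

Total = 211 campers; ⌈211/33⌉ = 7.
8 groups each exceed half the capacity and cannot share a cabin, forcing at least 8 cabins.
At least 8 cabins are required, but only 7 are allowed.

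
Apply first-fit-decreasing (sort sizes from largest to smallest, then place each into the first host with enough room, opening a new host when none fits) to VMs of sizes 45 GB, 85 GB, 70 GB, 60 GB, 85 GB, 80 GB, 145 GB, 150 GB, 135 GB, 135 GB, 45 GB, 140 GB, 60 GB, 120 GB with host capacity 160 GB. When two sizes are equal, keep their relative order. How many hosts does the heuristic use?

10

Sorted descending: 150, 145, 140, 135, 135, 120, 85, 85, 80, 70, 60, 60, 45, 45.
  150 → host 1 (new)  [load 150/160]
  145 → host 2 (new)  [load 145/160]
  140 → host 3 (new)  [load 140/160]
  135 → host 4 (new)  [load 135/160]
  135 → host 5 (new)  [load 135/160]
  120 → host 6 (new)  [load 120/160]
  85 → host 7 (new)  [load 85/160]
  85 → host 8 (new)  [load 85/160]
  80 → host 9 (new)  [load 80/160]
  70 → host 7  [load 155/160]
  60 → host 8  [load 145/160]
  60 → host 9  [load 140/160]
  45 → host 10 (new)  [load 45/160]
  45 → host 10  [load 90/160]
10 hosts opened.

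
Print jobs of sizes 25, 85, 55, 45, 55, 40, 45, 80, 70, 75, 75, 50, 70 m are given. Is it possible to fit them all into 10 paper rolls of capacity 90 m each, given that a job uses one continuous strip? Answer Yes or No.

A valid assignment using 10 paper rolls:
  roll 1: 85 = 85
  roll 2: 80 = 80
  roll 3: 75 = 75
  roll 4: 75 = 75
  roll 5: 70 = 70
  roll 6: 70 = 70
  roll 7: 55 + 25 = 80
  roll 8: 55 = 55
  roll 9: 50 + 40 = 90
  roll 10: 45 + 45 = 90
Every load is within 90 m, so 10 paper rolls suffice.

Yes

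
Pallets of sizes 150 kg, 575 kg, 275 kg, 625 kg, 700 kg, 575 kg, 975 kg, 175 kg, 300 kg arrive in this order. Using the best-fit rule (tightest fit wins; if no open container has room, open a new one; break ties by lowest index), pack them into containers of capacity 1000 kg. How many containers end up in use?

  150 → container 1 (new)  [load 150/1000]
  575 → container 1  [load 725/1000]
  275 → container 1  [load 1000/1000]
  625 → container 2 (new)  [load 625/1000]
  700 → container 3 (new)  [load 700/1000]
  575 → container 4 (new)  [load 575/1000]
  975 → container 5 (new)  [load 975/1000]
  175 → container 3  [load 875/1000]
  300 → container 2  [load 925/1000]
5 containers opened.

5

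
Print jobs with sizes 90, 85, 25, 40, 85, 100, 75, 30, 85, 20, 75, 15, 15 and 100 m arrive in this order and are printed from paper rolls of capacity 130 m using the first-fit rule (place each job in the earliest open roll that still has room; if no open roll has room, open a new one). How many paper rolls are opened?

  90 → roll 1 (new)  [load 90/130]
  85 → roll 2 (new)  [load 85/130]
  25 → roll 1  [load 115/130]
  40 → roll 2  [load 125/130]
  85 → roll 3 (new)  [load 85/130]
  100 → roll 4 (new)  [load 100/130]
  75 → roll 5 (new)  [load 75/130]
  30 → roll 3  [load 115/130]
  85 → roll 6 (new)  [load 85/130]
  20 → roll 4  [load 120/130]
  75 → roll 7 (new)  [load 75/130]
  15 → roll 1  [load 130/130]
  15 → roll 3  [load 130/130]
  100 → roll 8 (new)  [load 100/130]
8 paper rolls opened.

8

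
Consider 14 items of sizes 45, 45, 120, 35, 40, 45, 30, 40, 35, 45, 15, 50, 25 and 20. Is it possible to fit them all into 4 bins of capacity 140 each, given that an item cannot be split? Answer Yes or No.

Total = 590; ⌈590/140⌉ = 5.
At least 5 bins are required, but only 4 are allowed.

No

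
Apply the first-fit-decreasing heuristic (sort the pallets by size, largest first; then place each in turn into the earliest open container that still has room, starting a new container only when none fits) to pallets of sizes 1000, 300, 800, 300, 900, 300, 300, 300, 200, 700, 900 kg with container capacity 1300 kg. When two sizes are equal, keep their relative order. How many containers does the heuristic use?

Sorted descending: 1000, 900, 900, 800, 700, 300, 300, 300, 300, 300, 200.
  1000 → container 1 (new)  [load 1000/1300]
  900 → container 2 (new)  [load 900/1300]
  900 → container 3 (new)  [load 900/1300]
  800 → container 4 (new)  [load 800/1300]
  700 → container 5 (new)  [load 700/1300]
  300 → container 1  [load 1300/1300]
  300 → container 2  [load 1200/1300]
  300 → container 3  [load 1200/1300]
  300 → container 4  [load 1100/1300]
  300 → container 5  [load 1000/1300]
  200 → container 4  [load 1300/1300]
5 containers opened.

5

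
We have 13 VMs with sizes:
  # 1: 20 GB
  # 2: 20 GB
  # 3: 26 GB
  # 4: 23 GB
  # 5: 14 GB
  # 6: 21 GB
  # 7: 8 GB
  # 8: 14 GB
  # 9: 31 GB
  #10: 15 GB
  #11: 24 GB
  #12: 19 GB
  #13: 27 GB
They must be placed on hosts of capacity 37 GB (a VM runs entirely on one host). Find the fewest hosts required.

9

Total = 31 + 27 + 26 + 24 + 23 + 21 + 20 + 20 + 19 + 15 + 14 + 14 + 8 = 262 GB.
Lower bound: ⌈262/37⌉ = 8 hosts.
Also, 9 VMs each exceed 37/2 GB, and no two of those can share a host, so at least 9 hosts are needed.
A packing using 9 hosts:
  host 1: 31 = 31
  host 2: 27 + 8 = 35
  host 3: 26 = 26
  host 4: 24 = 24
  host 5: 23 + 14 = 37
  host 6: 21 + 15 = 36
  host 7: 20 + 14 = 34
  host 8: 20 = 20
  host 9: 19 = 19
This matches the lower bound, so 9 is optimal.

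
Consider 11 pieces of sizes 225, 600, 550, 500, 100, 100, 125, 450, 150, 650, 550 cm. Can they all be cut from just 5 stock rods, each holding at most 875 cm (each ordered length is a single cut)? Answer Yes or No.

Total = 4000 cm; ⌈4000/875⌉ = 5.
6 pieces each exceed half the capacity and cannot share a stock rod, forcing at least 6 stock rods.
At least 6 stock rods are required, but only 5 are allowed.

No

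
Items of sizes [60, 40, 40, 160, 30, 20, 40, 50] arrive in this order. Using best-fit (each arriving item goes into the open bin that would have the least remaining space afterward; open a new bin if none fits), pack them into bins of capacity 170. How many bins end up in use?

3

  60 → bin 1 (new)  [load 60/170]
  40 → bin 1  [load 100/170]
  40 → bin 1  [load 140/170]
  160 → bin 2 (new)  [load 160/170]
  30 → bin 1  [load 170/170]
  20 → bin 3 (new)  [load 20/170]
  40 → bin 3  [load 60/170]
  50 → bin 3  [load 110/170]
3 bins opened.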